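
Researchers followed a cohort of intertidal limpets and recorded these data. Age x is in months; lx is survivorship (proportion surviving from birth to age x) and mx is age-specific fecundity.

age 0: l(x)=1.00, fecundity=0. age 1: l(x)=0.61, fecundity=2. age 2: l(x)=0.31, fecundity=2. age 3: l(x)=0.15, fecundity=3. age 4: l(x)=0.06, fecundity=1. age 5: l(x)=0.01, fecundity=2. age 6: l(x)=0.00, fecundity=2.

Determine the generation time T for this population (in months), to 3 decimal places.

lx·mx: 0, 1.22, 0.62, 0.45, 0.06, 0.02, 0 → R0 = 2.37
x·lx·mx: 0, 1.22, 1.24, 1.35, 0.24, 0.1, 0 → Σ = 4.15
T = 4.15 / 2.37 = 1.751055… → 1.751

1.751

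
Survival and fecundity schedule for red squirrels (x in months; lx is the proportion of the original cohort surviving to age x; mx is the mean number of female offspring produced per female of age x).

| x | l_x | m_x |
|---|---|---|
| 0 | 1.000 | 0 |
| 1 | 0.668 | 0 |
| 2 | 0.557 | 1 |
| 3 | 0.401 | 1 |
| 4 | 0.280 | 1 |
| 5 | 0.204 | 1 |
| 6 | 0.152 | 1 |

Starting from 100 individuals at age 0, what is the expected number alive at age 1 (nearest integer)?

Expected survivors = N0 · l_1 = 100 × 0.668 = 66.8 → 67

67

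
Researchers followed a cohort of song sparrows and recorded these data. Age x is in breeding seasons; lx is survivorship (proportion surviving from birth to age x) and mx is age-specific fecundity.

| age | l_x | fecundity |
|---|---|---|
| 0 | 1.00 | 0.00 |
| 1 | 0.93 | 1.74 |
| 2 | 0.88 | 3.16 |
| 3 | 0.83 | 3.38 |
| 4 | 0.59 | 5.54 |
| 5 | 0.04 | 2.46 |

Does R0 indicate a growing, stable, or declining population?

R0 = Σ lx·mx = 0 + 1.6182 + 2.7808 + 2.8054 + 3.2686 + 0.0984 = 10.5714
R0 > 1, so the population is growing.

growing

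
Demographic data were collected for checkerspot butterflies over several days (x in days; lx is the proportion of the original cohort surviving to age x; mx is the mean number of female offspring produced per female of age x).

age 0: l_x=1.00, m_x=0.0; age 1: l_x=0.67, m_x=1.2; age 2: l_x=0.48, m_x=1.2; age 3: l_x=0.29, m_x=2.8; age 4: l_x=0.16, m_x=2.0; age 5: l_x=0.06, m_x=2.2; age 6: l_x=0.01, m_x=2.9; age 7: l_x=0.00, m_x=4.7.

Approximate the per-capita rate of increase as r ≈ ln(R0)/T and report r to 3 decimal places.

0.404

R0 = Σ lx·mx = 0 + 0.804 + 0.576 + 0.812 + 0.32 + 0.132 + 0.029 + 0 = 2.673
Σ x·lx·mx = 6.506; T = 6.506/2.673 = 2.43397…
r ≈ ln(R0)/T = ln(2.673)/2.43397… = 0.40395… → 0.404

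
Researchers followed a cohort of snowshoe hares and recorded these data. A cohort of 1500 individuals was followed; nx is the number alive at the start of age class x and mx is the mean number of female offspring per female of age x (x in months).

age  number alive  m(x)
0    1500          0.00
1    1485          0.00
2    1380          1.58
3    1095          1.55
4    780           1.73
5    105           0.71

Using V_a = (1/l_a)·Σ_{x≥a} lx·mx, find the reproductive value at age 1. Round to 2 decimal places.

lx = nx/n0 = nx/1500: 1, 0.99, 0.92, 0.73, 0.52, 0.07
lx·mx for x ≥ 1: 0, 1.4536, 1.1315, 0.8996, 0.0497 → sum = 3.5344
V_1 = 3.5344 / l_1 = 3.5344 / 0.99 = 3.570101… → 3.57

3.57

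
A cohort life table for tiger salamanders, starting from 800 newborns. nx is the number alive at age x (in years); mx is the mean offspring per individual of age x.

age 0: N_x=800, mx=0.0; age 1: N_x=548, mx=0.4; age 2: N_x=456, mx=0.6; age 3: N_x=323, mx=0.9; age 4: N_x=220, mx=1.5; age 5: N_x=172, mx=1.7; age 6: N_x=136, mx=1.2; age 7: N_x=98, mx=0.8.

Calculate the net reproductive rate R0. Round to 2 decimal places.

lx = nx/n0 = nx/800: 1, 0.685, 0.57, 0.40375, 0.275, 0.215, 0.17, 0.1225
lx·mx by age: 0, 0.274, 0.342, 0.363375, 0.4125, 0.3655, 0.204, 0.098
R0 = Σ lx·mx = 2.059375 → 2.06

2.06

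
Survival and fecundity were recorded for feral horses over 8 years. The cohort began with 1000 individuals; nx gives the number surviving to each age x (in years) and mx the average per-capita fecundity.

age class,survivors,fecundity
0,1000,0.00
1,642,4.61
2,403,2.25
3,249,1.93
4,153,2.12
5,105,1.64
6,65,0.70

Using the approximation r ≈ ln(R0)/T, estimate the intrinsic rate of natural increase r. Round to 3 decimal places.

0.897

lx = nx/n0 = nx/1000: 1, 0.642, 0.403, 0.249, 0.153, 0.105, 0.065
R0 = Σ lx·mx = 0 + 2.95962 + 0.90675 + 0.48057 + 0.32436 + 0.1722 + 0.0455 = 4.889
Σ x·lx·mx = 8.64627; T = 8.64627/4.889 = 1.76852…
r ≈ ln(R0)/T = ln(4.889)/1.76852… = 0.89736… → 0.897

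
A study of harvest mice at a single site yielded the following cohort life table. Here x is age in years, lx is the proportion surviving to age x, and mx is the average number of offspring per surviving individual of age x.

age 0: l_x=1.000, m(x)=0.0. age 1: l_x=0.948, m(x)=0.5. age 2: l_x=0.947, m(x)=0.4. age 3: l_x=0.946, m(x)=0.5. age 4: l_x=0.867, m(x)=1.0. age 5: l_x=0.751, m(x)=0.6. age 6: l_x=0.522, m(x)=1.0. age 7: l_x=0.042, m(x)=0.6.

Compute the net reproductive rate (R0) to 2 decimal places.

lx·mx by age: 0, 0.474, 0.3788, 0.473, 0.867, 0.4506, 0.522, 0.0252
R0 = Σ lx·mx = 3.1906 → 3.19

3.19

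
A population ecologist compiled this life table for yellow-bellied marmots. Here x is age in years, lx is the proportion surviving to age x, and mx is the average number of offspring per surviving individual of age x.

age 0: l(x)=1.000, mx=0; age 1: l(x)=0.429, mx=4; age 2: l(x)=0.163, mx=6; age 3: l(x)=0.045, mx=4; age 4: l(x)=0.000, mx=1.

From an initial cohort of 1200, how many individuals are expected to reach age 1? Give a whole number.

Expected survivors = N0 · l_1 = 1200 × 0.429 = 514.8 → 515

515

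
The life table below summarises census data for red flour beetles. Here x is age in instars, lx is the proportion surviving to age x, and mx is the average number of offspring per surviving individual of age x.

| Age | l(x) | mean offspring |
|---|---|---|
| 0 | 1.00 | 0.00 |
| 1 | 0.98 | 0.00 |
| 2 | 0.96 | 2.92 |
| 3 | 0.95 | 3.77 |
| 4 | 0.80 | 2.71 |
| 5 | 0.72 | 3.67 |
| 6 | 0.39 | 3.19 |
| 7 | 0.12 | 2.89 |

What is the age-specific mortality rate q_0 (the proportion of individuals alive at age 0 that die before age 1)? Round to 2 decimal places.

q_0 = (l_0 − l_1) / l_0 = (1 − 0.98) / 1
     = 0.02 / 1 = 0.02 → 0.02

0.02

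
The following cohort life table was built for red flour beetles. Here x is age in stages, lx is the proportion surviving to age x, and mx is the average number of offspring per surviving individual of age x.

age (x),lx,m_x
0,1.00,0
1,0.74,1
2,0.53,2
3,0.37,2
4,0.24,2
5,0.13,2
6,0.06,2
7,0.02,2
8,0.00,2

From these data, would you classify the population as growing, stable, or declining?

growing

R0 = Σ lx·mx = 0 + 0.74 + 1.06 + 0.74 + 0.48 + 0.26 + 0.12 + 0.04 + 0 = 3.44
R0 > 1, so the population is growing.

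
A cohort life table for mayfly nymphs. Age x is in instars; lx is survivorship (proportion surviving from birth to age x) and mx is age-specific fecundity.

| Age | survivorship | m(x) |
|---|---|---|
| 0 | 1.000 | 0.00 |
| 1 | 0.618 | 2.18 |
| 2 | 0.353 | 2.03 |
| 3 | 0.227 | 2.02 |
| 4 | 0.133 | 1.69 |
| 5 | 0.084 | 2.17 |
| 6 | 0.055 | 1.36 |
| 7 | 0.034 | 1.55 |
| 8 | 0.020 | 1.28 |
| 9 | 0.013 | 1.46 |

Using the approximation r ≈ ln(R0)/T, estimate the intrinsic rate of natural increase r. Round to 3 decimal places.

0.490

R0 = Σ lx·mx = 0 + 1.34724 + 0.71659 + 0.45854 + 0.22477 + 0.18228 + 0.0748 + 0.0527 + 0.0256 + 0.01898 = 3.1015
Σ x·lx·mx = 7.15984; T = 7.15984/3.1015 = 2.30851…
r ≈ ln(R0)/T = ln(3.1015)/2.30851… = 0.49031… → 0.490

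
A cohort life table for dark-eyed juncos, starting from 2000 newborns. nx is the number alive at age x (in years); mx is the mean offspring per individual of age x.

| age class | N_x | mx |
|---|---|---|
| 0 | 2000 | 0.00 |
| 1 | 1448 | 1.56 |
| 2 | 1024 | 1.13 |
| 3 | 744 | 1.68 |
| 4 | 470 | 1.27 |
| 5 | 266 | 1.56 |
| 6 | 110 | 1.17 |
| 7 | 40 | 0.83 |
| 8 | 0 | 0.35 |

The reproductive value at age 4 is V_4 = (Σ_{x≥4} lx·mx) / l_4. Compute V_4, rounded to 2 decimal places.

2.50

lx = nx/n0 = nx/2000: 1, 0.724, 0.512, 0.372, 0.235, 0.133, 0.055, 0.02, 0
lx·mx for x ≥ 4: 0.29845, 0.20748, 0.06435, 0.0166, 0 → sum = 0.58688
V_4 = 0.58688 / l_4 = 0.58688 / 0.235 = 2.497362… → 2.50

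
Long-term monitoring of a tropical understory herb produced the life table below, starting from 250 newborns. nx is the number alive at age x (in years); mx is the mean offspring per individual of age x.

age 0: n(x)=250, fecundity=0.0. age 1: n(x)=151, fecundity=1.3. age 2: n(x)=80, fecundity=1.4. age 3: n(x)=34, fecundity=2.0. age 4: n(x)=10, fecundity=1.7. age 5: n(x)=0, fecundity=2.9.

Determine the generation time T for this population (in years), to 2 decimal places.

lx = nx/n0 = nx/250: 1, 0.604, 0.32, 0.136, 0.04, 0
lx·mx: 0, 0.7852, 0.448, 0.272, 0.068, 0 → R0 = 1.5732
x·lx·mx: 0, 0.7852, 0.896, 0.816, 0.272, 0 → Σ = 2.7692
T = 2.7692 / 1.5732 = 1.760234… → 1.76

1.76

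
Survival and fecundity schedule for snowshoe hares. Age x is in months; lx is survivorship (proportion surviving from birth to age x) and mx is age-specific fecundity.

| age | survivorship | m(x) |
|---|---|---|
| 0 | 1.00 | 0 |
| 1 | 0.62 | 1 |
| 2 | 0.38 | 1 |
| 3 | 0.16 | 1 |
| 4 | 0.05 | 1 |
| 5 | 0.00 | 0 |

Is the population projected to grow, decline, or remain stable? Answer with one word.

growing

R0 = Σ lx·mx = 0 + 0.62 + 0.38 + 0.16 + 0.05 + 0 = 1.21
R0 > 1, so the population is growing.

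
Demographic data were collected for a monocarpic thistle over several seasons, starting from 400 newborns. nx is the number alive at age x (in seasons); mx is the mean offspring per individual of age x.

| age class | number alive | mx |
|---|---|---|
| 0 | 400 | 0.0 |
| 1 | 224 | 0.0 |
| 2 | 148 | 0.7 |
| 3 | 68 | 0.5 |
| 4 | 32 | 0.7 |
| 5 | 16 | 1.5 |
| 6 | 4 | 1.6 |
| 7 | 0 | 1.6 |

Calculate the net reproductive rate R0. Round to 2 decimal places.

0.48

lx = nx/n0 = nx/400: 1, 0.56, 0.37, 0.17, 0.08, 0.04, 0.01, 0
lx·mx by age: 0, 0, 0.259, 0.085, 0.056, 0.06, 0.016, 0
R0 = Σ lx·mx = 0.476 → 0.48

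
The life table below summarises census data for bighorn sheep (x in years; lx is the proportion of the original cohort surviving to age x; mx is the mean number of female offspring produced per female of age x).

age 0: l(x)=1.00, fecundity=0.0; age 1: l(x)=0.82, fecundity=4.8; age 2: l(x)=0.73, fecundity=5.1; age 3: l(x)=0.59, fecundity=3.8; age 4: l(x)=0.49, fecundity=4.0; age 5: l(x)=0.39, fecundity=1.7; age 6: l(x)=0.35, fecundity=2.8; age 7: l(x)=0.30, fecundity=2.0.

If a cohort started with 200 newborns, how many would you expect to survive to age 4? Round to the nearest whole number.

98

Expected survivors = N0 · l_4 = 200 × 0.49 = 98 → 98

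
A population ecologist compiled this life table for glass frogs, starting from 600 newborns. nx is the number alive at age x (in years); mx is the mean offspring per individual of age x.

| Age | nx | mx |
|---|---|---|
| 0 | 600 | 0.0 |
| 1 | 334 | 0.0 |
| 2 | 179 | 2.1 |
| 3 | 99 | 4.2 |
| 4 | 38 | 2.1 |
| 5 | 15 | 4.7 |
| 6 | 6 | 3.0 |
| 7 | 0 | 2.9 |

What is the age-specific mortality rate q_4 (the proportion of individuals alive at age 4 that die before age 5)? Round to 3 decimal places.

lx = nx/n0 = nx/600: 1, 0.55667…, 0.29833…, 0.165, 0.06333…, 0.025, 0.01, 0
q_4 = (l_4 − l_5) / l_4 = (0.063333… − 0.025) / 0.063333…
     = 0.038333… / 0.063333… = 0.605263… → 0.605

0.605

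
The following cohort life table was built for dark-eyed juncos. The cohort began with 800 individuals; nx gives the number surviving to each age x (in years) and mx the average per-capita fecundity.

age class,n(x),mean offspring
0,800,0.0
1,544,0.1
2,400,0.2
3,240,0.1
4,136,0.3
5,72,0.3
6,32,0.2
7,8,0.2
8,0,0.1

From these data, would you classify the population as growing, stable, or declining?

declining

lx = nx/n0 = nx/800: 1, 0.68, 0.5, 0.3, 0.17, 0.09, 0.04, 0.01, 0
R0 = Σ lx·mx = 0 + 0.068 + 0.1 + 0.03 + 0.051 + 0.027 + 0.008 + 0.002 + 0 = 0.286
R0 < 1, so the population is declining.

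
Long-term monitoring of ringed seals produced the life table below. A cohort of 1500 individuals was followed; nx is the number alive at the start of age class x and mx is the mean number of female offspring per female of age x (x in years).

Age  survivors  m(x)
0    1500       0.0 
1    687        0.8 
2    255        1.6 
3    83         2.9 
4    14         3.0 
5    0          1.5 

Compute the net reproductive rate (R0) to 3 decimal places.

0.827

lx = nx/n0 = nx/1500: 1, 0.458, 0.17, 0.05533…, 0.00933…, 0
lx·mx by age: 0, 0.3664, 0.272, 0.160467…, 0.028…, 0
R0 = Σ lx·mx = 0.826867… → 0.827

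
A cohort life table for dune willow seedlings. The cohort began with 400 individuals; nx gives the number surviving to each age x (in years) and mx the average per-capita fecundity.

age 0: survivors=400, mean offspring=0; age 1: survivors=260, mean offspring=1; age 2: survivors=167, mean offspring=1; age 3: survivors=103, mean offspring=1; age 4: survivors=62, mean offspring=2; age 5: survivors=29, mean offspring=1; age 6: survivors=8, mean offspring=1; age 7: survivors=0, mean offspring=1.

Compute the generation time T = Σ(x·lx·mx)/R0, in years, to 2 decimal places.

lx = nx/n0 = nx/400: 1, 0.65, 0.4175, 0.2575, 0.155, 0.0725, 0.02, 0
lx·mx: 0, 0.65, 0.4175, 0.2575, 0.31, 0.0725, 0.02, 0 → R0 = 1.7275
x·lx·mx: 0, 0.65, 0.835, 0.7725, 1.24, 0.3625, 0.12, 0 → Σ = 3.98
T = 3.98 / 1.7275 = 2.303907… → 2.30

2.30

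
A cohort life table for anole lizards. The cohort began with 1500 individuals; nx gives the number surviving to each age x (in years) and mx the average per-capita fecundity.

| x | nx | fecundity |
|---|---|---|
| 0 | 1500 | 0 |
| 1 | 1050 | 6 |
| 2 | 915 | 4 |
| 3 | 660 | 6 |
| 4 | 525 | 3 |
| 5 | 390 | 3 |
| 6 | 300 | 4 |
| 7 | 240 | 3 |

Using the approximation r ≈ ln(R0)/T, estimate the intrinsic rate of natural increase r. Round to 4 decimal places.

lx = nx/n0 = nx/1500: 1, 0.7, 0.61, 0.44, 0.35, 0.26, 0.2, 0.16
R0 = Σ lx·mx = 0 + 4.2 + 2.44 + 2.64 + 1.05 + 0.78 + 0.8 + 0.48 = 12.39
Σ x·lx·mx = 33.26; T = 33.26/12.39 = 2.68442…
r ≈ ln(R0)/T = ln(12.39)/2.68442… = 0.937591… → 0.9376

0.9376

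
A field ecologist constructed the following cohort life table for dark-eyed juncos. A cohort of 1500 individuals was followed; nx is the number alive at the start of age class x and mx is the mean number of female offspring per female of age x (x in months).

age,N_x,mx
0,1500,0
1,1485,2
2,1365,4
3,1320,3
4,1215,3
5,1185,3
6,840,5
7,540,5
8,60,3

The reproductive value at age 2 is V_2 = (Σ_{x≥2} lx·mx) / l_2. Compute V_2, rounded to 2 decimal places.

17.36

lx = nx/n0 = nx/1500: 1, 0.99, 0.91, 0.88, 0.81, 0.79, 0.56, 0.36, 0.04
lx·mx for x ≥ 2: 3.64, 2.64, 2.43, 2.37, 2.8, 1.8, 0.12 → sum = 15.8
V_2 = 15.8 / l_2 = 15.8 / 0.91 = 17.362637… → 17.36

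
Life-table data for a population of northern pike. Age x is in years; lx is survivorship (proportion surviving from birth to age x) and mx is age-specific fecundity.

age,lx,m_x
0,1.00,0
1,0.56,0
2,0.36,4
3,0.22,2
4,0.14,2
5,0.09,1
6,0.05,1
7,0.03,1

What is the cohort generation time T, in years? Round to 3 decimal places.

2.695

lx·mx: 0, 0, 1.44, 0.44, 0.28, 0.09, 0.05, 0.03 → R0 = 2.33
x·lx·mx: 0, 0, 2.88, 1.32, 1.12, 0.45, 0.3, 0.21 → Σ = 6.28
T = 6.28 / 2.33 = 2.695279… → 2.695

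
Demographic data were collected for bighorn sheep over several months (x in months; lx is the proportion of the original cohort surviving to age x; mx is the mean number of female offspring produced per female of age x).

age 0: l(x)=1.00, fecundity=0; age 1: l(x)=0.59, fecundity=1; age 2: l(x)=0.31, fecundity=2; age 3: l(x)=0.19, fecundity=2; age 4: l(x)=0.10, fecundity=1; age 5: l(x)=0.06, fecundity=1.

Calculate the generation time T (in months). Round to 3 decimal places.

lx·mx: 0, 0.59, 0.62, 0.38, 0.1, 0.06 → R0 = 1.75
x·lx·mx: 0, 0.59, 1.24, 1.14, 0.4, 0.3 → Σ = 3.67
T = 3.67 / 1.75 = 2.097143… → 2.097

2.097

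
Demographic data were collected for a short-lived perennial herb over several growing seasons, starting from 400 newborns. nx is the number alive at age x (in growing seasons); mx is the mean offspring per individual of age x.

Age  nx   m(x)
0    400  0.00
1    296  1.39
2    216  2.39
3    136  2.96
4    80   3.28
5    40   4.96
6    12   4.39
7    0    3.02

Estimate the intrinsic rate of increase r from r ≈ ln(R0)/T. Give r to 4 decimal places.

0.5624

lx = nx/n0 = nx/400: 1, 0.74, 0.54, 0.34, 0.2, 0.1, 0.03, 0
R0 = Σ lx·mx = 0 + 1.0286 + 1.2906 + 1.0064 + 0.656 + 0.496 + 0.1317 + 0 = 4.6093
Σ x·lx·mx = 12.5232; T = 12.5232/4.6093 = 2.71694…
r ≈ ln(R0)/T = ln(4.6093)/2.71694… = 0.562425… → 0.5624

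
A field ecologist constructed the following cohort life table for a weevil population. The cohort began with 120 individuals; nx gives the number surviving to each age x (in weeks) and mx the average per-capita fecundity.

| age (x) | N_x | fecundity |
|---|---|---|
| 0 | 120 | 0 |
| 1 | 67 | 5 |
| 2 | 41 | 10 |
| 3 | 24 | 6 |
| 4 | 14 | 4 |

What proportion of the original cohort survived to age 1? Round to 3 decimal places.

l_1 = n_1/n_0 = 67/120 = 0.558333… → 0.558

0.558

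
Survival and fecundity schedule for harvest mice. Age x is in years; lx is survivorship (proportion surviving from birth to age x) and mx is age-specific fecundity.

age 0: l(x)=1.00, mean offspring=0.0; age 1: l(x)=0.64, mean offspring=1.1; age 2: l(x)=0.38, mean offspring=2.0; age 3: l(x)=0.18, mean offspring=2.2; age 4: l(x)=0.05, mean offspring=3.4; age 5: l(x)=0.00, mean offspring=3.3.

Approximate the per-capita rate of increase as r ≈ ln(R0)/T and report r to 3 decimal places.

0.351

R0 = Σ lx·mx = 0 + 0.704 + 0.76 + 0.396 + 0.17 + 0 = 2.03
Σ x·lx·mx = 4.092; T = 4.092/2.03 = 2.01576…
r ≈ ln(R0)/T = ln(2.03)/2.01576… = 0.35125… → 0.351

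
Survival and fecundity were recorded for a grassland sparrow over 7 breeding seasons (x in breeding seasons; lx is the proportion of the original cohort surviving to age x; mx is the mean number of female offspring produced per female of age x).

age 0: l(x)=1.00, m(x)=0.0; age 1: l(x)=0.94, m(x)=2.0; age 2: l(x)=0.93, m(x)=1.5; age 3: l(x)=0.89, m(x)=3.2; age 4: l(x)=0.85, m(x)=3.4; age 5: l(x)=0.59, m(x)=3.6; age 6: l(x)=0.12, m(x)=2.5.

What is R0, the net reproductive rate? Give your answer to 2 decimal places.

lx·mx by age: 0, 1.88, 1.395, 2.848, 2.89, 2.124, 0.3
R0 = Σ lx·mx = 11.437 → 11.44

11.44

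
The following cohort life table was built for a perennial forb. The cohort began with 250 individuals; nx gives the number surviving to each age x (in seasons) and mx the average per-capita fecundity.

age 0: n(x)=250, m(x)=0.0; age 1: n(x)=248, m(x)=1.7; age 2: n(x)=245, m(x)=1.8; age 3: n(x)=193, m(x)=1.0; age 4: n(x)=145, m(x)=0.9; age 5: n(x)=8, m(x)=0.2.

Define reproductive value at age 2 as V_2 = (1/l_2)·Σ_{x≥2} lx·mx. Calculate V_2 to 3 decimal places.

lx = nx/n0 = nx/250: 1, 0.992, 0.98, 0.772, 0.58, 0.032
lx·mx for x ≥ 2: 1.764, 0.772, 0.522, 0.0064 → sum = 3.0644
V_2 = 3.0644 / l_2 = 3.0644 / 0.98 = 3.126939… → 3.127

3.127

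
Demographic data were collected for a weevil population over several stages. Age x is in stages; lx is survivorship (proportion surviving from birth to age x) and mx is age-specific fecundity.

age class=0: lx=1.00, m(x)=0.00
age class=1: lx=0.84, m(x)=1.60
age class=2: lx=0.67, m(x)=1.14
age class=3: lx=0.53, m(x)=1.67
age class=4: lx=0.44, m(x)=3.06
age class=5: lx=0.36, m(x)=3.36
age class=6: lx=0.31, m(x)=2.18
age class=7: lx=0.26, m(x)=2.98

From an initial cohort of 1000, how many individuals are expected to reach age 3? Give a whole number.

Expected survivors = N0 · l_3 = 1000 × 0.53 = 530 → 530

530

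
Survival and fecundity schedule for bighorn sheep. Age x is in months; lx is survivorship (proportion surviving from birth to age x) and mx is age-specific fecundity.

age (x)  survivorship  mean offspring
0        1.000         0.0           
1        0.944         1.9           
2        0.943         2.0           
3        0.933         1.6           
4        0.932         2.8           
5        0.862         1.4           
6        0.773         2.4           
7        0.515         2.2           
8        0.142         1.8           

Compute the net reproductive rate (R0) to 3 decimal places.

12.233

lx·mx by age: 0, 1.7936, 1.886, 1.4928, 2.6096, 1.2068, 1.8552, 1.133, 0.2556
R0 = Σ lx·mx = 12.2326 → 12.233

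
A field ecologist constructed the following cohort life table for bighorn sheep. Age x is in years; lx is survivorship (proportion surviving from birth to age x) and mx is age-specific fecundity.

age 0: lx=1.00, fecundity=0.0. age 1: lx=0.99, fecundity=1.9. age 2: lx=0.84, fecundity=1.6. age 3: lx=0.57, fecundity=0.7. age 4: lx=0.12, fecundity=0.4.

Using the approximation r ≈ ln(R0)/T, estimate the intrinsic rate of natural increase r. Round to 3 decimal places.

R0 = Σ lx·mx = 0 + 1.881 + 1.344 + 0.399 + 0.048 = 3.672
Σ x·lx·mx = 5.958; T = 5.958/3.672 = 1.62255…
r ≈ ln(R0)/T = ln(3.672)/1.62255… = 0.80166… → 0.802

0.802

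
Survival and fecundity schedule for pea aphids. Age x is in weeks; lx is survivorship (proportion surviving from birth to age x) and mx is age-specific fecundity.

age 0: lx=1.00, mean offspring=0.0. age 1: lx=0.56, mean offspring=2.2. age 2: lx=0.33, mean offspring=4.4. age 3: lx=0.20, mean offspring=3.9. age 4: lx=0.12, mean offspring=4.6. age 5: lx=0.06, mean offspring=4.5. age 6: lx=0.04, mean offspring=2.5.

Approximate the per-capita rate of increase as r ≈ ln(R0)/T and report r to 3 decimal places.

0.610

R0 = Σ lx·mx = 0 + 1.232 + 1.452 + 0.78 + 0.552 + 0.27 + 0.1 = 4.386
Σ x·lx·mx = 10.634; T = 10.634/4.386 = 2.42453…
r ≈ ln(R0)/T = ln(4.386)/2.42453… = 0.60977… → 0.610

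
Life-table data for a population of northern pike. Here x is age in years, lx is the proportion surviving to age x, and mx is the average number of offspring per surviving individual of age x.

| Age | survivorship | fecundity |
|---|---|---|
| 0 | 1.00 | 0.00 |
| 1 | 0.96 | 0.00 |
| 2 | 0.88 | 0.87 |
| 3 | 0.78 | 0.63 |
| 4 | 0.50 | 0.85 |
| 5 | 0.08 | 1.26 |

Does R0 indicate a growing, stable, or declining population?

R0 = Σ lx·mx = 0 + 0 + 0.7656 + 0.4914 + 0.425 + 0.1008 = 1.7828
R0 > 1, so the population is growing.

growing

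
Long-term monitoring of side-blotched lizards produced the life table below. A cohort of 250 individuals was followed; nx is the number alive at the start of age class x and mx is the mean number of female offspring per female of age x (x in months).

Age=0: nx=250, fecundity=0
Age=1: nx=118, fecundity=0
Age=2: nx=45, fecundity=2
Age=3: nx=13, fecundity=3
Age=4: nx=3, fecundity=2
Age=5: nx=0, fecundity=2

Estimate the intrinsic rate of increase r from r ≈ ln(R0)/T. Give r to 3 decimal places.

lx = nx/n0 = nx/250: 1, 0.472, 0.18, 0.052, 0.012, 0
R0 = Σ lx·mx = 0 + 0 + 0.36 + 0.156 + 0.024 + 0 = 0.54
Σ x·lx·mx = 1.284; T = 1.284/0.54 = 2.37778…
r ≈ ln(R0)/T = ln(0.54)/2.37778… = -0.25914… → -0.259

-0.259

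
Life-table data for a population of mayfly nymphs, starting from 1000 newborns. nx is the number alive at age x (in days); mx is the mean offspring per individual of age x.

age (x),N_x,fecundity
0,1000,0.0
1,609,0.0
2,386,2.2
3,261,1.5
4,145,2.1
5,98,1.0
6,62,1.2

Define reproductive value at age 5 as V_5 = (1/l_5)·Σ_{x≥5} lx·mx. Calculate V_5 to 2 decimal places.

lx = nx/n0 = nx/1000: 1, 0.609, 0.386, 0.261, 0.145, 0.098, 0.062
lx·mx for x ≥ 5: 0.098, 0.0744 → sum = 0.1724
V_5 = 0.1724 / l_5 = 0.1724 / 0.098 = 1.759184… → 1.76

1.76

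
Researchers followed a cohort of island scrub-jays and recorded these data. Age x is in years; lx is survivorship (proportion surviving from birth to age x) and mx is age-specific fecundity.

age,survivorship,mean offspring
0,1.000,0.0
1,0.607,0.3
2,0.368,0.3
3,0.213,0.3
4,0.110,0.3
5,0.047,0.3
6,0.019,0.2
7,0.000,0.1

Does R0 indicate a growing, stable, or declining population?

declining

R0 = Σ lx·mx = 0 + 0.1821 + 0.1104 + 0.0639 + 0.033 + 0.0141 + 0.0038 + 0 = 0.4073
R0 < 1, so the population is declining.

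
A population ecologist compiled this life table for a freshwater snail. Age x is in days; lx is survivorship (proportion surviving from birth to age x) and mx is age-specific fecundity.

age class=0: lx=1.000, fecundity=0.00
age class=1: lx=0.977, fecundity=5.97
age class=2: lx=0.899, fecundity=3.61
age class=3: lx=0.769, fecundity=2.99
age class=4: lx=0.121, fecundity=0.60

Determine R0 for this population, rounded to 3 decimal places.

11.450

lx·mx by age: 0, 5.83269, 3.24539, 2.29931, 0.0726
R0 = Σ lx·mx = 11.44999 → 11.450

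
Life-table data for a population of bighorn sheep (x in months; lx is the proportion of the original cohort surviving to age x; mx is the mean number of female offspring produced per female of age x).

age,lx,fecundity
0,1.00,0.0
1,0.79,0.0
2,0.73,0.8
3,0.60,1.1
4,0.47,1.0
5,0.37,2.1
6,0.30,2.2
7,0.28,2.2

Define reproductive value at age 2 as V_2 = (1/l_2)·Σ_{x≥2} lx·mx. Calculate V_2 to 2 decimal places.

5.16

lx·mx for x ≥ 2: 0.584, 0.66, 0.47, 0.777, 0.66, 0.616 → sum = 3.767
V_2 = 3.767 / l_2 = 3.767 / 0.73 = 5.160274… → 5.16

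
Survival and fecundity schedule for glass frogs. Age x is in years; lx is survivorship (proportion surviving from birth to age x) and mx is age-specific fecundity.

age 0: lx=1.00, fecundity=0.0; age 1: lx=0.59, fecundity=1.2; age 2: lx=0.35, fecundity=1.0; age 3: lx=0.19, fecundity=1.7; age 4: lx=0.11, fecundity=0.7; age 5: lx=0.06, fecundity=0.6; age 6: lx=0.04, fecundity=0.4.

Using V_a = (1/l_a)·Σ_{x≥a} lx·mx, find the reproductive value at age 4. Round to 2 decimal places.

1.17

lx·mx for x ≥ 4: 0.077, 0.036, 0.016 → sum = 0.129
V_4 = 0.129 / l_4 = 0.129 / 0.11 = 1.172727… → 1.17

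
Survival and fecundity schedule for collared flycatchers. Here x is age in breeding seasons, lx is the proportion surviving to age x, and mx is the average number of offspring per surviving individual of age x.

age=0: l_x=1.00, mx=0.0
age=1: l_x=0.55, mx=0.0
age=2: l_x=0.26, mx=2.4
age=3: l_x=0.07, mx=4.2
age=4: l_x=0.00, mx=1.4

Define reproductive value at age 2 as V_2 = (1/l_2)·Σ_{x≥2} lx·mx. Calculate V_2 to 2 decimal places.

3.53

lx·mx for x ≥ 2: 0.624, 0.294, 0 → sum = 0.918
V_2 = 0.918 / l_2 = 0.918 / 0.26 = 3.530769… → 3.53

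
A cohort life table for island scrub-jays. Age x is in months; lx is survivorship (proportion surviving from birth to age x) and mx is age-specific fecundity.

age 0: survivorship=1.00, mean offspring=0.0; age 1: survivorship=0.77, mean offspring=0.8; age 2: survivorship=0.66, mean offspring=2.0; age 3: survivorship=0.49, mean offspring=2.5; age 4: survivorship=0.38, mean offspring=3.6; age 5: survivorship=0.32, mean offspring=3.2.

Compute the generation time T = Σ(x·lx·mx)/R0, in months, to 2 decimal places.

lx·mx: 0, 0.616, 1.32, 1.225, 1.368, 1.024 → R0 = 5.553
x·lx·mx: 0, 0.616, 2.64, 3.675, 5.472, 5.12 → Σ = 17.523
T = 17.523 / 5.553 = 3.155592… → 3.16

3.16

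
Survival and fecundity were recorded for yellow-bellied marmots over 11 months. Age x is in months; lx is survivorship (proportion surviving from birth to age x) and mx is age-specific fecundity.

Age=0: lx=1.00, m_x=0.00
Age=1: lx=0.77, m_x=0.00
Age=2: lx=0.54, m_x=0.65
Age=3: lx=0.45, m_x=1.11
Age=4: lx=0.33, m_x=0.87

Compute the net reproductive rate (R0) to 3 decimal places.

lx·mx by age: 0, 0, 0.351, 0.4995, 0.2871
R0 = Σ lx·mx = 1.1376 → 1.138

1.138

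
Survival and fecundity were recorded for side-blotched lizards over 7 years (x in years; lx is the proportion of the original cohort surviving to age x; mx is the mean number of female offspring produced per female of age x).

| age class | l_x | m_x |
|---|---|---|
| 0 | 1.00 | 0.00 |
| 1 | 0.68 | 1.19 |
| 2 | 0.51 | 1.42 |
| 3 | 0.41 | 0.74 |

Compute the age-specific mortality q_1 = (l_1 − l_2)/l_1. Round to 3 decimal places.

0.250

q_1 = (l_1 − l_2) / l_1 = (0.68 − 0.51) / 0.68
     = 0.17 / 0.68 = 0.25 → 0.250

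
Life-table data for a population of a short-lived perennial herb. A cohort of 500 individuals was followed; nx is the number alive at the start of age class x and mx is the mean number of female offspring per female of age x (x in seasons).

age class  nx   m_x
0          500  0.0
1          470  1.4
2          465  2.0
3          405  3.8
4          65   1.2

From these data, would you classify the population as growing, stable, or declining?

lx = nx/n0 = nx/500: 1, 0.94, 0.93, 0.81, 0.13
R0 = Σ lx·mx = 0 + 1.316 + 1.86 + 3.078 + 0.156 = 6.41
R0 > 1, so the population is growing.

growing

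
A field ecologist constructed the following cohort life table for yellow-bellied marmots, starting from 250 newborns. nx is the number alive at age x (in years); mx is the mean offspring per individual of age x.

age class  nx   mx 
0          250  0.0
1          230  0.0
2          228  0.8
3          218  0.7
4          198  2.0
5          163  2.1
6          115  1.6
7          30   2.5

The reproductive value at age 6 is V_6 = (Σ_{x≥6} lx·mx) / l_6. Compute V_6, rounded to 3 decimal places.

lx = nx/n0 = nx/250: 1, 0.92, 0.912, 0.872, 0.792, 0.652, 0.46, 0.12
lx·mx for x ≥ 6: 0.736, 0.3 → sum = 1.036
V_6 = 1.036 / l_6 = 1.036 / 0.46 = 2.252174… → 2.252

2.252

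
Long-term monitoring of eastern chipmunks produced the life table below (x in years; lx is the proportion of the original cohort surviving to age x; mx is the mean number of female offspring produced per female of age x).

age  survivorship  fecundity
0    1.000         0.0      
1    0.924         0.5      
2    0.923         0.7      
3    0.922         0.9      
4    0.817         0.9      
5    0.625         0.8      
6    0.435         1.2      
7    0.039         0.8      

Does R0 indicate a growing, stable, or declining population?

R0 = Σ lx·mx = 0 + 0.462 + 0.6461 + 0.8298 + 0.7353 + 0.5 + 0.522 + 0.0312 = 3.7264
R0 > 1, so the population is growing.

growing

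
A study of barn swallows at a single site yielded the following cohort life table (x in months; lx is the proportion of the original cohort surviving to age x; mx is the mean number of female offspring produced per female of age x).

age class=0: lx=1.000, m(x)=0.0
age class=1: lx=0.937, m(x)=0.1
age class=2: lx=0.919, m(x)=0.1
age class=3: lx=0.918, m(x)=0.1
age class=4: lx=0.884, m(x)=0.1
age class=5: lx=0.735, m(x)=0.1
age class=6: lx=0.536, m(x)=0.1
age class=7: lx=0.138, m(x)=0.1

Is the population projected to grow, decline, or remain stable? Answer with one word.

R0 = Σ lx·mx = 0 + 0.0937 + 0.0919 + 0.0918 + 0.0884 + 0.0735 + 0.0536 + 0.0138 = 0.5067
R0 < 1, so the population is declining.

declining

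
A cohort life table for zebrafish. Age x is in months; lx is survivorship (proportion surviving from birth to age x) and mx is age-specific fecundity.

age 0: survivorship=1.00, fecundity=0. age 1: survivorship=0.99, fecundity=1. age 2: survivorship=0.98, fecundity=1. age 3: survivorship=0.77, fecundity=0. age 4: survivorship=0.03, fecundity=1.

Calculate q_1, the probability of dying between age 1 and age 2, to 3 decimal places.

q_1 = (l_1 − l_2) / l_1 = (0.99 − 0.98) / 0.99
     = 0.01 / 0.99 = 0.010101… → 0.010

0.010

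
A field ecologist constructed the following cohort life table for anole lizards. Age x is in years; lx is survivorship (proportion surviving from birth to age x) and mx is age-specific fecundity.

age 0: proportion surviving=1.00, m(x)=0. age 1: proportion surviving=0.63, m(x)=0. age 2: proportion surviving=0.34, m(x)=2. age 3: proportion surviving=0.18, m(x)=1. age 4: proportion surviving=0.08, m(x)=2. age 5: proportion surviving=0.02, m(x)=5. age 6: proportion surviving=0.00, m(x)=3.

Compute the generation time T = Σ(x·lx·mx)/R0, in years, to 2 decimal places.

lx·mx: 0, 0, 0.68, 0.18, 0.16, 0.1, 0 → R0 = 1.12
x·lx·mx: 0, 0, 1.36, 0.54, 0.64, 0.5, 0 → Σ = 3.04
T = 3.04 / 1.12 = 2.714286… → 2.71

2.71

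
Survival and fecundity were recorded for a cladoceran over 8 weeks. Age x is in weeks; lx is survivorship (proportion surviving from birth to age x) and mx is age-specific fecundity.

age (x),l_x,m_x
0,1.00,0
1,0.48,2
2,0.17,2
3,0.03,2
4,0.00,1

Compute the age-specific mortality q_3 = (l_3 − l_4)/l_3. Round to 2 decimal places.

1.00

q_3 = (l_3 − l_4) / l_3 = (0.03 − 0) / 0.03
     = 0.03 / 0.03 = 1 → 1.00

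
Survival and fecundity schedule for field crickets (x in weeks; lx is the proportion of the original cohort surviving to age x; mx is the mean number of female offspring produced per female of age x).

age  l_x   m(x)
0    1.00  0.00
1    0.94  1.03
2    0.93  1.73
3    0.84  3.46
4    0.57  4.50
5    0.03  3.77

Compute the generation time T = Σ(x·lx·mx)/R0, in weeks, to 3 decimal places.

lx·mx: 0, 0.9682, 1.6089, 2.9064, 2.565, 0.1131 → R0 = 8.1616
x·lx·mx: 0, 0.9682, 3.2178, 8.7192, 10.26, 0.5655 → Σ = 23.7307
T = 23.7307 / 8.1616 = 2.907604… → 2.908

2.908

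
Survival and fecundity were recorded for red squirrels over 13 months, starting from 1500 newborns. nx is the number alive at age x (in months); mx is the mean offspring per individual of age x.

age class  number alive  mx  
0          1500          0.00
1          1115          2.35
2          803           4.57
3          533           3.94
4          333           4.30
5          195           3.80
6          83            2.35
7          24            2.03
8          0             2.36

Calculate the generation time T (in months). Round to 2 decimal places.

2.52

lx = nx/n0 = nx/1500: 1, 0.74333…, 0.53533…, 0.35533…, 0.222, 0.13, 0.05533…, 0.016, 0
lx·mx: 0, 1.746833…, 2.446473…, 1.400013…, 0.9546, 0.494, 0.130033…, 0.03248, 0 → R0 = 7.204433…
x·lx·mx: 0, 1.746833…, 4.892947…, 4.20004…, 3.8184, 2.47, 0.7802…, 0.22736, 0 → Σ = 18.13578…
T = 18.13578… / 7.204433… = 2.517308… → 2.52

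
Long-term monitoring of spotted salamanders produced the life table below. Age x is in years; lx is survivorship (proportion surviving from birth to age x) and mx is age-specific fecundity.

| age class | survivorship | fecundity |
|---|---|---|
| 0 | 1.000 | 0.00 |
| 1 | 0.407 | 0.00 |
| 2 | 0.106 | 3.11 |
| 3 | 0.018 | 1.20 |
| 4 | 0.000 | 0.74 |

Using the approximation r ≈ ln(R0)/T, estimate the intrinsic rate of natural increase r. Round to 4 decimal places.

R0 = Σ lx·mx = 0 + 0 + 0.32966 + 0.0216 + 0 = 0.35126
Σ x·lx·mx = 0.72412; T = 0.72412/0.35126 = 2.06149…
r ≈ ln(R0)/T = ln(0.35126)/2.06149… = -0.50751… → -0.5075

-0.5075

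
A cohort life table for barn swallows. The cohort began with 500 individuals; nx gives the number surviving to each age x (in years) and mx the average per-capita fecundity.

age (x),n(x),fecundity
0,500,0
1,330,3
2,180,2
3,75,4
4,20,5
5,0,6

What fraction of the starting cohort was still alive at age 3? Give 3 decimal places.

0.150

l_3 = n_3/n_0 = 75/500 = 0.15 → 0.150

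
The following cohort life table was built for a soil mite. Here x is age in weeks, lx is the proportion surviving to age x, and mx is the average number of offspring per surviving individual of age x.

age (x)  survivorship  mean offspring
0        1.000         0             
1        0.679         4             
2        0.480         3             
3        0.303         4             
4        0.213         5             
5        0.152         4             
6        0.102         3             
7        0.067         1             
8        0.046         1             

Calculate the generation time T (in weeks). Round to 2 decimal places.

lx·mx: 0, 2.716, 1.44, 1.212, 1.065, 0.608, 0.306, 0.067, 0.046 → R0 = 7.46
x·lx·mx: 0, 2.716, 2.88, 3.636, 4.26, 3.04, 1.836, 0.469, 0.368 → Σ = 19.205
T = 19.205 / 7.46 = 2.574397… → 2.57

2.57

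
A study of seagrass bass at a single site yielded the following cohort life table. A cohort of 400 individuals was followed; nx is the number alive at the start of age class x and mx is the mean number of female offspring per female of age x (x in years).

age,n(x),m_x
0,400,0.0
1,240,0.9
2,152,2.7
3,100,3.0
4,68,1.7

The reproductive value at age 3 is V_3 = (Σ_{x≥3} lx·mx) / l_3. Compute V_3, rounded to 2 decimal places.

lx = nx/n0 = nx/400: 1, 0.6, 0.38, 0.25, 0.17
lx·mx for x ≥ 3: 0.75, 0.289 → sum = 1.039
V_3 = 1.039 / l_3 = 1.039 / 0.25 = 4.156 → 4.16

4.16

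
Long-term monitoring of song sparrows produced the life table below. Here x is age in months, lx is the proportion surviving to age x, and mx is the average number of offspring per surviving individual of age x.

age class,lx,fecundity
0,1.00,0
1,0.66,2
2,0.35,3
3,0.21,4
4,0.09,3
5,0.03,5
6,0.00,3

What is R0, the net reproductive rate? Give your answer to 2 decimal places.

3.63

lx·mx by age: 0, 1.32, 1.05, 0.84, 0.27, 0.15, 0
R0 = Σ lx·mx = 3.63 → 3.63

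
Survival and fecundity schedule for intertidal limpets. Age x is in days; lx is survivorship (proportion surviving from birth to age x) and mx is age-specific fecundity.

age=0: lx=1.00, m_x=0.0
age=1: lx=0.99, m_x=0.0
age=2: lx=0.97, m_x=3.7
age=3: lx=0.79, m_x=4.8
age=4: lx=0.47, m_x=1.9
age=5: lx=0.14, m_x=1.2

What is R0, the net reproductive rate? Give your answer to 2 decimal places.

lx·mx by age: 0, 0, 3.589, 3.792, 0.893, 0.168
R0 = Σ lx·mx = 8.442 → 8.44

8.44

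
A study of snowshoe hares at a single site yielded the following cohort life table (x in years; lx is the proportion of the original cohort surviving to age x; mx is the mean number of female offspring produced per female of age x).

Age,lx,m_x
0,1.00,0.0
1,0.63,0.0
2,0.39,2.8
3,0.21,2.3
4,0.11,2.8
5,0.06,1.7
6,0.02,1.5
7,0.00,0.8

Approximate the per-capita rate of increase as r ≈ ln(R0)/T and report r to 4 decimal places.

R0 = Σ lx·mx = 0 + 0 + 1.092 + 0.483 + 0.308 + 0.102 + 0.03 + 0 = 2.015
Σ x·lx·mx = 5.555; T = 5.555/2.015 = 2.75682…
r ≈ ln(R0)/T = ln(2.015)/2.75682… = 0.25414… → 0.2541

0.2541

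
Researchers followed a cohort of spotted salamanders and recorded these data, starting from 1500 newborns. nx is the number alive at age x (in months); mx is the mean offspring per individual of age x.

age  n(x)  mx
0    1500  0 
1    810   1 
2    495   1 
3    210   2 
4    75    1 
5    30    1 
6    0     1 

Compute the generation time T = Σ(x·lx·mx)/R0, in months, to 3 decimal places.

1.918

lx = nx/n0 = nx/1500: 1, 0.54, 0.33, 0.14, 0.05, 0.02, 0
lx·mx: 0, 0.54, 0.33, 0.28, 0.05, 0.02, 0 → R0 = 1.22
x·lx·mx: 0, 0.54, 0.66, 0.84, 0.2, 0.1, 0 → Σ = 2.34
T = 2.34 / 1.22 = 1.918033… → 1.918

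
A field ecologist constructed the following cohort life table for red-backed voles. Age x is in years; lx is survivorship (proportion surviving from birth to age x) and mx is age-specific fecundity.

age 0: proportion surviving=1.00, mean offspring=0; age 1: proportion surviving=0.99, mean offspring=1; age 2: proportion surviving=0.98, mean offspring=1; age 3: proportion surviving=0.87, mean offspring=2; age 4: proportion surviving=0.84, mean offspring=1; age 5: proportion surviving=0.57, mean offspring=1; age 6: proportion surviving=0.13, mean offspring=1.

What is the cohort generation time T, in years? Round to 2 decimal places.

2.89

lx·mx: 0, 0.99, 0.98, 1.74, 0.84, 0.57, 0.13 → R0 = 5.25
x·lx·mx: 0, 0.99, 1.96, 5.22, 3.36, 2.85, 0.78 → Σ = 15.16
T = 15.16 / 5.25 = 2.887619… → 2.89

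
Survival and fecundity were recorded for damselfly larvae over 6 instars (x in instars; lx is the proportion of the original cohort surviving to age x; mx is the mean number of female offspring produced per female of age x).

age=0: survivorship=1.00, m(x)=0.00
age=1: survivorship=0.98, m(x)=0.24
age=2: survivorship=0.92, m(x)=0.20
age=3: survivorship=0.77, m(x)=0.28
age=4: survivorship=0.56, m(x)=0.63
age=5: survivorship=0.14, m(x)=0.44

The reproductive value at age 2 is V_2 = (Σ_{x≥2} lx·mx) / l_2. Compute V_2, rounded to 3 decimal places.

lx·mx for x ≥ 2: 0.184, 0.2156, 0.3528, 0.0616 → sum = 0.814
V_2 = 0.814 / l_2 = 0.814 / 0.92 = 0.884783… → 0.885

0.885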